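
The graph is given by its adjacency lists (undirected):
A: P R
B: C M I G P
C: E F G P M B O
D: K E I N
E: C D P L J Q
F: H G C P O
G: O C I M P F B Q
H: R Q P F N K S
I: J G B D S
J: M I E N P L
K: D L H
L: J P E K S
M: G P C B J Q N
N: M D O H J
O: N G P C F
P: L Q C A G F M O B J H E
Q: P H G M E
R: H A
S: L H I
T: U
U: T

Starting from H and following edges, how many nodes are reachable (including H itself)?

BFS from H visits: H, S, R, Q, P, N, K, F, L, I, A, M, G, E, O, J, C, B, D
Reachable nodes: 19 of 21 total.

19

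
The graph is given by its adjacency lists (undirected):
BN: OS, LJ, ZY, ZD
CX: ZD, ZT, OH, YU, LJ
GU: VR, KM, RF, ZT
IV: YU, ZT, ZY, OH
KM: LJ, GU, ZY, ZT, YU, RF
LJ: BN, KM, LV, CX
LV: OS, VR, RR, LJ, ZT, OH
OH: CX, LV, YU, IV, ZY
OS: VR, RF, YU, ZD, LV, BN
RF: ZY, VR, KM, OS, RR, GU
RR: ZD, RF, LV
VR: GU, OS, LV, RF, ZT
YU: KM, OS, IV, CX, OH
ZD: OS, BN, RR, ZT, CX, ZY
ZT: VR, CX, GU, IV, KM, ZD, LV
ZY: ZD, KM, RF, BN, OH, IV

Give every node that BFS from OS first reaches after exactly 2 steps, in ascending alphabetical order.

CX, GU, IV, KM, LJ, OH, RR, ZT, ZY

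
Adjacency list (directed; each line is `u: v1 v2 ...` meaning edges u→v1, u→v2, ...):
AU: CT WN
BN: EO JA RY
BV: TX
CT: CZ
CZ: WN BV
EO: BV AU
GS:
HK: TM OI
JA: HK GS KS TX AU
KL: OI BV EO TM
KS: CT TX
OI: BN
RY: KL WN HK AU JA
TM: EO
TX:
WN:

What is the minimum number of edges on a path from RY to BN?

Level 0: RY
Level 1: AU, HK, JA, KL, WN
Level 2: BV, CT, EO, GS, KS, OI, TM, TX
Level 3: BN, CZ
BN first appears at level 3.

3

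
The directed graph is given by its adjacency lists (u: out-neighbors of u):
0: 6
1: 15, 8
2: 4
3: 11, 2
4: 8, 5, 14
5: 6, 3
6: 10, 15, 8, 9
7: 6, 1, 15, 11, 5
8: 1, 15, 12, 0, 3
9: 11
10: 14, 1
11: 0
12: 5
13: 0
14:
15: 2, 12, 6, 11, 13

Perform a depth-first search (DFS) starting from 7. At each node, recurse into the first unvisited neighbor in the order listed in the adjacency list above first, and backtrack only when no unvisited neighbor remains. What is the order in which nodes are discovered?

7 → 6 → 10 → 14 → 1 → 15 → 2 → 4 → 8 → 12 → 5 → 3 → 11 → 0 → 13 → 9

Visit 7
7 → 6
6 → 10
10 → 14
10 → 1
1 → 15
15 → 2
2 → 4
4 → 8
8 → 12
12 → 5
5 → 3
3 → 11
11 → 0
15 → 13
6 → 9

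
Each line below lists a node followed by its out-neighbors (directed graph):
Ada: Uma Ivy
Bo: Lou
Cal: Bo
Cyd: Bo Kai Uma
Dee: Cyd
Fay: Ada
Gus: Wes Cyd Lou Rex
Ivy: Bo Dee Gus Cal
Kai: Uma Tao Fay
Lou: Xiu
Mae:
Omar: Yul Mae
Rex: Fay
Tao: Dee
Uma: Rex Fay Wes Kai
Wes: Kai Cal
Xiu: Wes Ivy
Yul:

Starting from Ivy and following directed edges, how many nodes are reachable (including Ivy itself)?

BFS from Ivy visits: Ivy, Bo, Dee, Gus, Cal, Lou, Cyd, Wes, Rex, Xiu, Kai, Uma, Fay, Tao, Ada
Reachable nodes: 15 of 18 total.

15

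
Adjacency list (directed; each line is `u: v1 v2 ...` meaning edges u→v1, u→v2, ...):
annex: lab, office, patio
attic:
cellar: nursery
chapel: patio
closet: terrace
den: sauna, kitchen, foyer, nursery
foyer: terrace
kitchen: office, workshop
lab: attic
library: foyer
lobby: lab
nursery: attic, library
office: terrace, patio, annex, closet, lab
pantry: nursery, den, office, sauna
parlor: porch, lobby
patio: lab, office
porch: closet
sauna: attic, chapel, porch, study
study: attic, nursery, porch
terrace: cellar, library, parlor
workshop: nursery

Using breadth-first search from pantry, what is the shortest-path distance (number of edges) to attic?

2

Level 0: pantry
Level 1: den, nursery, office, sauna
Level 2: annex, attic, chapel, closet, foyer, kitchen, lab, library, patio, porch, study, terrace
Level 3: cellar, parlor, workshop
Level 4: lobby
attic first appears at level 2.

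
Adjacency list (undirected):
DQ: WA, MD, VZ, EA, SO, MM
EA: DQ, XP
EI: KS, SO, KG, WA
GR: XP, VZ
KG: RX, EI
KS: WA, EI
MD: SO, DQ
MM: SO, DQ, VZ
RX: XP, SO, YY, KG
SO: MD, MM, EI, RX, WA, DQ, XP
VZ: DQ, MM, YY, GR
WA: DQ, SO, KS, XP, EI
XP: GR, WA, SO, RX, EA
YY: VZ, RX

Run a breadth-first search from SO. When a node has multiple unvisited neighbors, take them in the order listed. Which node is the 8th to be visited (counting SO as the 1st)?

Visit SO; enqueue MD, MM, EI, RX, WA, DQ, XP → queue [MD, MM, EI, RX, WA, DQ, XP]
Visit MD → queue [MM, EI, RX, WA, DQ, XP]
Visit MM; enqueue VZ → queue [EI, RX, WA, DQ, XP, VZ]
Visit EI; enqueue KS, KG → queue [RX, WA, DQ, XP, VZ, KS, KG]
Visit RX; enqueue YY → queue [WA, DQ, XP, VZ, KS, KG, YY]
Visit WA → queue [DQ, XP, VZ, KS, KG, YY]
Visit DQ; enqueue EA → queue [XP, VZ, KS, KG, YY, EA]
Visit XP; enqueue GR → queue [VZ, KS, KG, YY, EA, GR]
Visit VZ → queue [KS, KG, YY, EA, GR]
Visit KS → queue [KG, YY, EA, GR]
Visit KG → queue [YY, EA, GR]
Visit YY → queue [EA, GR]
Visit EA → queue [GR]
Visit GR → queue []

Visit order: SO, MD, MM, EI, RX, WA, DQ, XP, VZ, KS, KG, YY, EA, GR

XP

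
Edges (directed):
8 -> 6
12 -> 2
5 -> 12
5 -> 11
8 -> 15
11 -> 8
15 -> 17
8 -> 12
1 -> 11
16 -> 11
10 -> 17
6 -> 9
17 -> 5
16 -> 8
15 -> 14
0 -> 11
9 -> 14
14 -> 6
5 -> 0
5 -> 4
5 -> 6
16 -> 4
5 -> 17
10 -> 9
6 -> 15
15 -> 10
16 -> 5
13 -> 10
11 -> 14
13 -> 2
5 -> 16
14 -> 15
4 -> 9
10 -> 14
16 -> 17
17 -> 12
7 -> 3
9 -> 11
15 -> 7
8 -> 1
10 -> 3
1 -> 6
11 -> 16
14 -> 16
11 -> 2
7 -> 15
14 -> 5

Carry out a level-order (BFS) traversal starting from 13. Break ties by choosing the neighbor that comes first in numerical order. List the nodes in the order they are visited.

Visit 13; enqueue 2, 10 → queue [2, 10]
Visit 2 → queue [10]
Visit 10; enqueue 3, 9, 14, 17 → queue [3, 9, 14, 17]
Visit 3 → queue [9, 14, 17]
Visit 9; enqueue 11 → queue [14, 17, 11]
Visit 14; enqueue 5, 6, 15, 16 → queue [17, 11, 5, 6, 15, 16]
Visit 17; enqueue 12 → queue [11, 5, 6, 15, 16, 12]
Visit 11; enqueue 8 → queue [5, 6, 15, 16, 12, 8]
Visit 5; enqueue 0, 4 → queue [6, 15, 16, 12, 8, 0, 4]
Visit 6 → queue [15, 16, 12, 8, 0, 4]
Visit 15; enqueue 7 → queue [16, 12, 8, 0, 4, 7]
Visit 16 → queue [12, 8, 0, 4, 7]
Visit 12 → queue [8, 0, 4, 7]
Visit 8; enqueue 1 → queue [0, 4, 7, 1]
Visit 0 → queue [4, 7, 1]
Visit 4 → queue [7, 1]
Visit 7 → queue [1]
Visit 1 → queue []

13, 2, 10, 3, 9, 14, 17, 11, 5, 6, 15, 16, 12, 8, 0, 4, 7, 1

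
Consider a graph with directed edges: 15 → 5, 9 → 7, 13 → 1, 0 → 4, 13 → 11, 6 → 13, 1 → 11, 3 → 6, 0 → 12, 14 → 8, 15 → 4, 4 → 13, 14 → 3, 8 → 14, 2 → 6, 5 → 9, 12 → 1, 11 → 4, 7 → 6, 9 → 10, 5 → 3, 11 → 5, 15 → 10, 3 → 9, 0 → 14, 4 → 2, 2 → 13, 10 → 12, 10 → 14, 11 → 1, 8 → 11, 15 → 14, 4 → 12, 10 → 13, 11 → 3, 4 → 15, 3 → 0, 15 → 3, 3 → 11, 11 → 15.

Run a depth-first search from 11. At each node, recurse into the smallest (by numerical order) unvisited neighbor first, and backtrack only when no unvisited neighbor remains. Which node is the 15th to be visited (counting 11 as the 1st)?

Visit 11
11 → 1
11 → 3
3 → 0
0 → 4
4 → 2
2 → 6
6 → 13
4 → 12
4 → 15
15 → 5
5 → 9
9 → 7
9 → 10
10 → 14
14 → 8

Visit order: 11, 1, 3, 0, 4, 2, 6, 13, 12, 15, 5, 9, 7, 10, 14, 8

14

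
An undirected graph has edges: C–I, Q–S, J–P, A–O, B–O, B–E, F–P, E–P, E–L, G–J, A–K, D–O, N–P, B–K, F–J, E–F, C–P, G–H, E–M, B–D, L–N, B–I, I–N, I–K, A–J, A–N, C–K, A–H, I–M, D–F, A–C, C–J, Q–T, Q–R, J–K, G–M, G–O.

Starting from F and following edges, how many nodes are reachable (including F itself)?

16

BFS from F visits: F, D, E, J, P, B, O, L, M, A, C, G, K, N, I, H
Reachable nodes: 16 of 20 total.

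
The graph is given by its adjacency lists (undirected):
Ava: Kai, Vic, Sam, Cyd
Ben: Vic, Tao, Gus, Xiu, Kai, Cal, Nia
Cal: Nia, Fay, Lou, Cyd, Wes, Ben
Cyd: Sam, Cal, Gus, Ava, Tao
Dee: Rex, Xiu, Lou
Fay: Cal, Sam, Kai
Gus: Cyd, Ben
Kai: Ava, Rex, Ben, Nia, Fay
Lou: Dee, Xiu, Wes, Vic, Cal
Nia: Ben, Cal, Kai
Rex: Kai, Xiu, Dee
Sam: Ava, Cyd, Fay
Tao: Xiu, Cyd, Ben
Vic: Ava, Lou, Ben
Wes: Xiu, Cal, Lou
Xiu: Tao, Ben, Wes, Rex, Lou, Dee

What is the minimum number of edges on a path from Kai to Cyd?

2

Level 0: Kai
Level 1: Ava, Ben, Fay, Nia, Rex
Level 2: Cal, Cyd, Dee, Gus, Sam, Tao, Vic, Xiu
Level 3: Lou, Wes
Cyd first appears at level 2.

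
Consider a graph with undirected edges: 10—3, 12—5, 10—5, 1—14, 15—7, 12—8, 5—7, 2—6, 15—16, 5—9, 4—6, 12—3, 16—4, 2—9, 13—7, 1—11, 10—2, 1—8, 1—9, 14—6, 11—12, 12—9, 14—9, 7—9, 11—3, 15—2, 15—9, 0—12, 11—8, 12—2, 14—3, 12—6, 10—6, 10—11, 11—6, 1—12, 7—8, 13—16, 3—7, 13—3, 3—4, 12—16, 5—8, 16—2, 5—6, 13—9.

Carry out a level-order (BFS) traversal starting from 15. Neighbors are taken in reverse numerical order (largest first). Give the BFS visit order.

15, 16, 9, 7, 2, 13, 12, 4, 14, 5, 1, 8, 3, 10, 6, 11, 0

Visit 15; enqueue 16, 9, 7, 2 → queue [16, 9, 7, 2]
Visit 16; enqueue 13, 12, 4 → queue [9, 7, 2, 13, 12, 4]
Visit 9; enqueue 14, 5, 1 → queue [7, 2, 13, 12, 4, 14, 5, 1]
Visit 7; enqueue 8, 3 → queue [2, 13, 12, 4, 14, 5, 1, 8, 3]
Visit 2; enqueue 10, 6 → queue [13, 12, 4, 14, 5, 1, 8, 3, 10, 6]
Visit 13 → queue [12, 4, 14, 5, 1, 8, 3, 10, 6]
Visit 12; enqueue 11, 0 → queue [4, 14, 5, 1, 8, 3, 10, 6, 11, 0]
Visit 4 → queue [14, 5, 1, 8, 3, 10, 6, 11, 0]
Visit 14 → queue [5, 1, 8, 3, 10, 6, 11, 0]
Visit 5 → queue [1, 8, 3, 10, 6, 11, 0]
Visit 1 → queue [8, 3, 10, 6, 11, 0]
Visit 8 → queue [3, 10, 6, 11, 0]
Visit 3 → queue [10, 6, 11, 0]
Visit 10 → queue [6, 11, 0]
Visit 6 → queue [11, 0]
Visit 11 → queue [0]
Visit 0 → queue []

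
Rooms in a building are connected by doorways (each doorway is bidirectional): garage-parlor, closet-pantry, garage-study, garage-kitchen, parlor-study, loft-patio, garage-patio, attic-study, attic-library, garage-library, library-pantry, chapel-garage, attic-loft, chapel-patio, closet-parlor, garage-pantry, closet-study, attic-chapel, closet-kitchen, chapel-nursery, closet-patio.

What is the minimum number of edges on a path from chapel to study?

2

Level 0: chapel
Level 1: attic, garage, nursery, patio
Level 2: closet, kitchen, library, loft, pantry, parlor, study
study first appears at level 2.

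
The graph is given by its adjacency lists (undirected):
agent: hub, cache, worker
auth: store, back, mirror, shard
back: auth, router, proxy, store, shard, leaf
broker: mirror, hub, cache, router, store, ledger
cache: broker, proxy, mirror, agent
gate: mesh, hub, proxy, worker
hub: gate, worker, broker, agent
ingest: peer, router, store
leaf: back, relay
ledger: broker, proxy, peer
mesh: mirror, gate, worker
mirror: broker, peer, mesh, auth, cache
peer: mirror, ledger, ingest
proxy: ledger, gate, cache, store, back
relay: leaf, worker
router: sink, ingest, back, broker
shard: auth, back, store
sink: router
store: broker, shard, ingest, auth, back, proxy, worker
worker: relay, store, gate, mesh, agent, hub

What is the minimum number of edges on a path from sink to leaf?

3

Level 0: sink
Level 1: router
Level 2: back, broker, ingest
Level 3: auth, cache, hub, leaf, ledger, mirror, peer, proxy, shard, store
Level 4: agent, gate, mesh, relay, worker
leaf first appears at level 3.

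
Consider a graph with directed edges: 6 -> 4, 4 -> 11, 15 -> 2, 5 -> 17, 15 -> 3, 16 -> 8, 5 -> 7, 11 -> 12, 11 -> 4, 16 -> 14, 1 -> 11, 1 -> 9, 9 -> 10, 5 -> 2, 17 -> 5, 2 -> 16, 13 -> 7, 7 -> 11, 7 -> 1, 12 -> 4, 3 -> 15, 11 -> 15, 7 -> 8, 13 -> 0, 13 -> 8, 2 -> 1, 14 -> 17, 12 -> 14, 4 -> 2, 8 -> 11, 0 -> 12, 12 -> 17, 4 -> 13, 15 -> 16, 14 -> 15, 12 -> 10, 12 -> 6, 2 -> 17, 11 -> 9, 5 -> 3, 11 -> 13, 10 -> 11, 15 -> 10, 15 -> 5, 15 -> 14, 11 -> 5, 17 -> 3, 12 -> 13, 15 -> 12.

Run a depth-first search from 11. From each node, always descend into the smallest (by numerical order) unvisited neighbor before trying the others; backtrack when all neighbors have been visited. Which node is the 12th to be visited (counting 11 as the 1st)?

5

Visit 11
11 → 4
4 → 2
2 → 1
1 → 9
9 → 10
2 → 16
16 → 8
16 → 14
14 → 15
15 → 3
15 → 5
5 → 7
5 → 17
15 → 12
12 → 6
12 → 13
13 → 0

Visit order: 11, 4, 2, 1, 9, 10, 16, 8, 14, 15, 3, 5, 7, 17, 12, 6, 13, 0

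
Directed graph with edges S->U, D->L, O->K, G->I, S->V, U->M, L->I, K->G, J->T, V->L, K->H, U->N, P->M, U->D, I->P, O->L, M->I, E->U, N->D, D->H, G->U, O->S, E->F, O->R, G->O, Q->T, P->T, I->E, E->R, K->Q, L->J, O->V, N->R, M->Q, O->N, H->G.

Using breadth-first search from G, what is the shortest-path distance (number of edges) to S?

Level 0: G
Level 1: I, O, U
Level 2: D, E, K, L, M, N, P, R, S, V
Level 3: F, H, J, Q, T
S first appears at level 2.

2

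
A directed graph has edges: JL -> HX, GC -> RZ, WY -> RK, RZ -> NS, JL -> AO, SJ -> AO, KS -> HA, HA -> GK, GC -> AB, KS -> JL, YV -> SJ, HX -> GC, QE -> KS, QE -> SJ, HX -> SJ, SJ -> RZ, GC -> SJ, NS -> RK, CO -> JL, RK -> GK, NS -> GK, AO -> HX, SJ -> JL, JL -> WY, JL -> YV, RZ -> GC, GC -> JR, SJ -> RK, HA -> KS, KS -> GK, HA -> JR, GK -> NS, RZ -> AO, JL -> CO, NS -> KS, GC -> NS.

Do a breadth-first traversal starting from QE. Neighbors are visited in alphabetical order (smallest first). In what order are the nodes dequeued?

QE → KS → SJ → GK → HA → JL → AO → RK → RZ → NS → JR → CO → HX → WY → YV → GC → AB

Visit QE; enqueue KS, SJ → queue [KS, SJ]
Visit KS; enqueue GK, HA, JL → queue [SJ, GK, HA, JL]
Visit SJ; enqueue AO, RK, RZ → queue [GK, HA, JL, AO, RK, RZ]
Visit GK; enqueue NS → queue [HA, JL, AO, RK, RZ, NS]
Visit HA; enqueue JR → queue [JL, AO, RK, RZ, NS, JR]
Visit JL; enqueue CO, HX, WY, YV → queue [AO, RK, RZ, NS, JR, CO, HX, WY, YV]
Visit AO → queue [RK, RZ, NS, JR, CO, HX, WY, YV]
Visit RK → queue [RZ, NS, JR, CO, HX, WY, YV]
Visit RZ; enqueue GC → queue [NS, JR, CO, HX, WY, YV, GC]
Visit NS → queue [JR, CO, HX, WY, YV, GC]
Visit JR → queue [CO, HX, WY, YV, GC]
Visit CO → queue [HX, WY, YV, GC]
Visit HX → queue [WY, YV, GC]
Visit WY → queue [YV, GC]
Visit YV → queue [GC]
Visit GC; enqueue AB → queue [AB]
Visit AB → queue []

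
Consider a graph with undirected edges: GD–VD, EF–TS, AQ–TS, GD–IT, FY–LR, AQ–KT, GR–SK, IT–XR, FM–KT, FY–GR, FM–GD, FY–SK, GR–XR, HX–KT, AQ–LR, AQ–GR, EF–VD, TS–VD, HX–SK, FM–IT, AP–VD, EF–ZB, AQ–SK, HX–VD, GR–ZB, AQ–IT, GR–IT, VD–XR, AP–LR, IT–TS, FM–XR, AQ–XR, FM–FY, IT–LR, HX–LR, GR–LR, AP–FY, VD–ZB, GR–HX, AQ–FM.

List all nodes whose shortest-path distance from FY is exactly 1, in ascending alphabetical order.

Level 0: FY
Level 1: AP, FM, GR, LR, SK
Level 2: AQ, GD, HX, IT, KT, VD, XR, ZB
Level 3: EF, TS

AP, FM, GR, LR, SK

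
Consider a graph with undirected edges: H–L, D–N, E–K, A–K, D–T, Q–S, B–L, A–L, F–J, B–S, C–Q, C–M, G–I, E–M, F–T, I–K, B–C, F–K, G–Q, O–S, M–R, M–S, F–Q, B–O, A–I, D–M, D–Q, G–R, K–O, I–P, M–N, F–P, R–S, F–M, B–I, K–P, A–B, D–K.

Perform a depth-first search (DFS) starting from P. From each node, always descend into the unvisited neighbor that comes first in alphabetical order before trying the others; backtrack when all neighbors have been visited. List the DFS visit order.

Visit P
P → F
F → J
F → K
K → A
A → B
B → C
C → M
M → D
D → N
D → Q
Q → G
G → I
G → R
R → S
S → O
D → T
M → E
B → L
L → H

P, F, J, K, A, B, C, M, D, N, Q, G, I, R, S, O, T, E, L, H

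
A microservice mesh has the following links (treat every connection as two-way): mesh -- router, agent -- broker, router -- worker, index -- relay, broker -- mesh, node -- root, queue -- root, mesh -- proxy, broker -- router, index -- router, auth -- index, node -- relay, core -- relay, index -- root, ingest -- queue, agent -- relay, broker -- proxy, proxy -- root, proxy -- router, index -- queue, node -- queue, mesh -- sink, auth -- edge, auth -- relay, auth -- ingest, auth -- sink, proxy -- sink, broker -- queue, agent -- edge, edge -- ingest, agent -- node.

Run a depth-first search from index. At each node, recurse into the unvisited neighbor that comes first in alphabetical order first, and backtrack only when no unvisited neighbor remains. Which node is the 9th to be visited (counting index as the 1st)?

Visit index
index → auth
auth → edge
edge → agent
agent → broker
broker → mesh
mesh → proxy
proxy → root
root → node
node → queue
queue → ingest
node → relay
relay → core
proxy → router
router → worker
proxy → sink

Visit order: index, auth, edge, agent, broker, mesh, proxy, root, node, queue, ingest, relay, core, router, worker, sink

node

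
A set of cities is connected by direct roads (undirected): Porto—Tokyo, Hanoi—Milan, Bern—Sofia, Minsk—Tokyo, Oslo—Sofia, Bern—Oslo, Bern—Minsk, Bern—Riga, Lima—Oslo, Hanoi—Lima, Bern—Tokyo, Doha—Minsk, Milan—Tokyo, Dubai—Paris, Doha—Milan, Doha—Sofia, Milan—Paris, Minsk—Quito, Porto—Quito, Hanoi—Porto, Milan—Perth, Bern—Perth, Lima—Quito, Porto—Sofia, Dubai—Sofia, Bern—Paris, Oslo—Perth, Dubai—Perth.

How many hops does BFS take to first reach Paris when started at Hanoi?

2

Level 0: Hanoi
Level 1: Lima, Milan, Porto
Level 2: Doha, Oslo, Paris, Perth, Quito, Sofia, Tokyo
Level 3: Bern, Dubai, Minsk
Level 4: Riga
Paris first appears at level 2.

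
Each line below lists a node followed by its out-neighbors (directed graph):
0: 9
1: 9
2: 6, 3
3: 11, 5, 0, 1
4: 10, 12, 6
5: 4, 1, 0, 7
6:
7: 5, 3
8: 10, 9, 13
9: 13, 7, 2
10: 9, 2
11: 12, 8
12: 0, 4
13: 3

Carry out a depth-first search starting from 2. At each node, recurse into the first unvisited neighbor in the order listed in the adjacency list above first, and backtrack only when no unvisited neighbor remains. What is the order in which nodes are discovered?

2 → 6 → 3 → 11 → 12 → 0 → 9 → 13 → 7 → 5 → 4 → 10 → 1 → 8

Visit 2
2 → 6
2 → 3
3 → 11
11 → 12
12 → 0
0 → 9
9 → 13
9 → 7
7 → 5
5 → 4
4 → 10
5 → 1
11 → 8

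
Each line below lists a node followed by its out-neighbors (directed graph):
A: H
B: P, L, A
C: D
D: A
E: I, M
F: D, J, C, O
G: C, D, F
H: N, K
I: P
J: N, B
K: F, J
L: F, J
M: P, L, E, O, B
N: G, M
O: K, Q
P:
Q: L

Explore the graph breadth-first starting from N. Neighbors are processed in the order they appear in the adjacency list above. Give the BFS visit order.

Visit N; enqueue G, M → queue [G, M]
Visit G; enqueue C, D, F → queue [M, C, D, F]
Visit M; enqueue P, L, E, O, B → queue [C, D, F, P, L, E, O, B]
Visit C → queue [D, F, P, L, E, O, B]
Visit D; enqueue A → queue [F, P, L, E, O, B, A]
Visit F; enqueue J → queue [P, L, E, O, B, A, J]
Visit P → queue [L, E, O, B, A, J]
Visit L → queue [E, O, B, A, J]
Visit E; enqueue I → queue [O, B, A, J, I]
Visit O; enqueue K, Q → queue [B, A, J, I, K, Q]
Visit B → queue [A, J, I, K, Q]
Visit A; enqueue H → queue [J, I, K, Q, H]
Visit J → queue [I, K, Q, H]
Visit I → queue [K, Q, H]
Visit K → queue [Q, H]
Visit Q → queue [H]
Visit H → queue []

N -> G -> M -> C -> D -> F -> P -> L -> E -> O -> B -> A -> J -> I -> K -> Q -> H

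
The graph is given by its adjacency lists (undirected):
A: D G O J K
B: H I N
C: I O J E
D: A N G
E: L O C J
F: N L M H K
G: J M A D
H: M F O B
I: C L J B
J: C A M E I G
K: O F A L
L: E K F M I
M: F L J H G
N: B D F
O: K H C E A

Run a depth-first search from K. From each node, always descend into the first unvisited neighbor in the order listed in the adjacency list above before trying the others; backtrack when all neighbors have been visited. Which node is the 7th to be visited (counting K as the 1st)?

Visit K
K → O
O → H
H → M
M → F
F → N
N → B
B → I
I → C
C → J
J → A
A → D
D → G
J → E
E → L

Visit order: K, O, H, M, F, N, B, I, C, J, A, D, G, E, L

B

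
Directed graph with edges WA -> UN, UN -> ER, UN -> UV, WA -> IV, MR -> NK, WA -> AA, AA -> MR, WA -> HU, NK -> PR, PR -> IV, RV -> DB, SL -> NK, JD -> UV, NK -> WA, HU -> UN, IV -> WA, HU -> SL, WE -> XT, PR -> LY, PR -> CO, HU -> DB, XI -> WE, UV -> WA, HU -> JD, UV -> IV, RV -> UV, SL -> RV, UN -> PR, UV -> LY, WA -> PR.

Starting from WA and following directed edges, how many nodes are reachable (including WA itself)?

BFS from WA visits: WA, UN, PR, IV, HU, AA, UV, ER, LY, CO, SL, JD, DB, MR, RV, NK
Reachable nodes: 16 of 19 total.

16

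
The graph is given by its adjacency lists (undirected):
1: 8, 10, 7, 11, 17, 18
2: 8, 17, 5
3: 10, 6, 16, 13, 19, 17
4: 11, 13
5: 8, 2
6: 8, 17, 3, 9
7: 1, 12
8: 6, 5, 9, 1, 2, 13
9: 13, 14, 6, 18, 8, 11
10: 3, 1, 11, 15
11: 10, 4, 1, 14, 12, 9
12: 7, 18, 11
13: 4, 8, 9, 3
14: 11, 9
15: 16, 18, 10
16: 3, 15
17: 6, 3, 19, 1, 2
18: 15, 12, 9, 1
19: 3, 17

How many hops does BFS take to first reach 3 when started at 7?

3

Level 0: 7
Level 1: 1, 12
Level 2: 8, 10, 11, 17, 18
Level 3: 2, 3, 4, 5, 6, 9, 13, 14, 15, 19
Level 4: 16
3 first appears at level 3.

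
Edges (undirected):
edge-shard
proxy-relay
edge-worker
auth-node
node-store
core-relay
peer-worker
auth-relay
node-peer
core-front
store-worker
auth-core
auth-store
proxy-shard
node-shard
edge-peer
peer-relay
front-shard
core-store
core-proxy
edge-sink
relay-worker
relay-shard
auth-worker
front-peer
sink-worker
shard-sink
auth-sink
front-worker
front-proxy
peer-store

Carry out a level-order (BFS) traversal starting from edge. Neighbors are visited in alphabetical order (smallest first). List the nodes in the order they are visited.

Visit edge; enqueue peer, shard, sink, worker → queue [peer, shard, sink, worker]
Visit peer; enqueue front, node, relay, store → queue [shard, sink, worker, front, node, relay, store]
Visit shard; enqueue proxy → queue [sink, worker, front, node, relay, store, proxy]
Visit sink; enqueue auth → queue [worker, front, node, relay, store, proxy, auth]
Visit worker → queue [front, node, relay, store, proxy, auth]
Visit front; enqueue core → queue [node, relay, store, proxy, auth, core]
Visit node → queue [relay, store, proxy, auth, core]
Visit relay → queue [store, proxy, auth, core]
Visit store → queue [proxy, auth, core]
Visit proxy → queue [auth, core]
Visit auth → queue [core]
Visit core → queue []

edge → peer → shard → sink → worker → front → node → relay → store → proxy → auth → core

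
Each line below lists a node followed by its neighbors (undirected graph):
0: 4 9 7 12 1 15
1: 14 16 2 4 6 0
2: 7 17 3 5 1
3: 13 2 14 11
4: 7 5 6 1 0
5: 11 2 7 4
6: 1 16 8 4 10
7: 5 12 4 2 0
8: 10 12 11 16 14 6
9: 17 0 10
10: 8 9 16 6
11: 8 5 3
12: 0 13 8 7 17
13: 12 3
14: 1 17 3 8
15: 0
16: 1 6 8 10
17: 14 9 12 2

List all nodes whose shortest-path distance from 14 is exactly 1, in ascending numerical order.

1, 3, 8, 17

Level 0: 14
Level 1: 1, 3, 8, 17
Level 2: 0, 2, 4, 6, 9, 10, 11, 12, 13, 16
Level 3: 5, 7, 15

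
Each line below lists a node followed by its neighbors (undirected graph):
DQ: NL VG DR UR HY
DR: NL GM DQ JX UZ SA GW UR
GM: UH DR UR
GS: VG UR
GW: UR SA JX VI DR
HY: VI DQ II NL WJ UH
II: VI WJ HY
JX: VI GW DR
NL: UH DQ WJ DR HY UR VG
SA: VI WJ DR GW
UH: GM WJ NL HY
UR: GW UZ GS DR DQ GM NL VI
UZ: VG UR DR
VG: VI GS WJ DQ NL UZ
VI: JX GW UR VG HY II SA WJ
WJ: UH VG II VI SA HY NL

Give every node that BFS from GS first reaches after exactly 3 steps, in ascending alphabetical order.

Level 0: GS
Level 1: UR, VG
Level 2: DQ, DR, GM, GW, NL, UZ, VI, WJ
Level 3: HY, II, JX, SA, UH

HY, II, JX, SA, UH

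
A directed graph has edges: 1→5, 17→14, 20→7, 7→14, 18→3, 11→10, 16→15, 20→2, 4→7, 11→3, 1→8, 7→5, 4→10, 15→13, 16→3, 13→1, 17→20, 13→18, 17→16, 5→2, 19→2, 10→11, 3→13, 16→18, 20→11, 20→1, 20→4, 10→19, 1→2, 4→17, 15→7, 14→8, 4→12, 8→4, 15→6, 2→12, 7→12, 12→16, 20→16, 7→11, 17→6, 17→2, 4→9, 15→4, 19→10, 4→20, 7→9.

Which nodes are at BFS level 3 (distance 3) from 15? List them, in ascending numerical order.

Level 0: 15
Level 1: 4, 6, 7, 13
Level 2: 1, 5, 9, 10, 11, 12, 14, 17, 18, 20
Level 3: 2, 3, 8, 16, 19

2, 3, 8, 16, 19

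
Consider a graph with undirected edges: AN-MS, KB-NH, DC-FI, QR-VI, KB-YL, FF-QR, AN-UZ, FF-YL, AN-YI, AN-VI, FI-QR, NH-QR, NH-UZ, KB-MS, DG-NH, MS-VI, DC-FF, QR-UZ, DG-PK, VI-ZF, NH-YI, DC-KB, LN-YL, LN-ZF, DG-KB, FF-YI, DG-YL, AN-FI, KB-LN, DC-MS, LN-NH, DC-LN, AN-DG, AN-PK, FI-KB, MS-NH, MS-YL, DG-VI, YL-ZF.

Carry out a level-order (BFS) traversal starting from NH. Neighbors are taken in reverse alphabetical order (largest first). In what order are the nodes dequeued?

Visit NH; enqueue YI, UZ, QR, MS, LN, KB, DG → queue [YI, UZ, QR, MS, LN, KB, DG]
Visit YI; enqueue FF, AN → queue [UZ, QR, MS, LN, KB, DG, FF, AN]
Visit UZ → queue [QR, MS, LN, KB, DG, FF, AN]
Visit QR; enqueue VI, FI → queue [MS, LN, KB, DG, FF, AN, VI, FI]
Visit MS; enqueue YL, DC → queue [LN, KB, DG, FF, AN, VI, FI, YL, DC]
Visit LN; enqueue ZF → queue [KB, DG, FF, AN, VI, FI, YL, DC, ZF]
Visit KB → queue [DG, FF, AN, VI, FI, YL, DC, ZF]
Visit DG; enqueue PK → queue [FF, AN, VI, FI, YL, DC, ZF, PK]
Visit FF → queue [AN, VI, FI, YL, DC, ZF, PK]
Visit AN → queue [VI, FI, YL, DC, ZF, PK]
Visit VI → queue [FI, YL, DC, ZF, PK]
Visit FI → queue [YL, DC, ZF, PK]
Visit YL → queue [DC, ZF, PK]
Visit DC → queue [ZF, PK]
Visit ZF → queue [PK]
Visit PK → queue []

NH YI UZ QR MS LN KB DG FF AN VI FI YL DC ZF PK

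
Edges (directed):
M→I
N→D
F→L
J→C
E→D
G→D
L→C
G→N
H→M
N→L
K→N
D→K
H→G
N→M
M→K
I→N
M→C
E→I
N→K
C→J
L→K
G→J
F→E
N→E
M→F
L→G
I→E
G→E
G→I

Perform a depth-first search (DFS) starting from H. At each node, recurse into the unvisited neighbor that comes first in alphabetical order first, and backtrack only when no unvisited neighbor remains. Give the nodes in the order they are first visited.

Visit H
H → G
G → D
D → K
K → N
N → E
E → I
N → L
L → C
C → J
N → M
M → F

H G D K N E I L C J M F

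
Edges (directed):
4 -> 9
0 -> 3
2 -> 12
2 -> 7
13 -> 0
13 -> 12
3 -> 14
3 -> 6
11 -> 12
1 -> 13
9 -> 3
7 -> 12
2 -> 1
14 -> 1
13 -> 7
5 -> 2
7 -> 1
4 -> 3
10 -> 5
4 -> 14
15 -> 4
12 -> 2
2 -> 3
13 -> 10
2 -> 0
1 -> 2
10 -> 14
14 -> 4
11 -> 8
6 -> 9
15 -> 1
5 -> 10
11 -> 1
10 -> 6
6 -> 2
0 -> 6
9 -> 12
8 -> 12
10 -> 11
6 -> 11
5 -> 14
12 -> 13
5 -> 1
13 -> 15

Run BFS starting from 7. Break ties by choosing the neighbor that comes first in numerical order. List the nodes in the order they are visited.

7 → 1 → 12 → 2 → 13 → 0 → 3 → 10 → 15 → 6 → 14 → 5 → 11 → 4 → 9 → 8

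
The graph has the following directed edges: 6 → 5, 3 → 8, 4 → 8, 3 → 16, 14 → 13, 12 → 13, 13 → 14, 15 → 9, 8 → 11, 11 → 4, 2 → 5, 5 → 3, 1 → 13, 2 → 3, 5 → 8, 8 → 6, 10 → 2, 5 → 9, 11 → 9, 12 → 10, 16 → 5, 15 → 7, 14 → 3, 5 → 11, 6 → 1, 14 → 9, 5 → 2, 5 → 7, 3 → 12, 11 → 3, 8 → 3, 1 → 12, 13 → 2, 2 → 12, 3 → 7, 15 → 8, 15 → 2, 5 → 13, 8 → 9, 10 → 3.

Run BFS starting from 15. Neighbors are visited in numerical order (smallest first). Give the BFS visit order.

Visit 15; enqueue 2, 7, 8, 9 → queue [2, 7, 8, 9]
Visit 2; enqueue 3, 5, 12 → queue [7, 8, 9, 3, 5, 12]
Visit 7 → queue [8, 9, 3, 5, 12]
Visit 8; enqueue 6, 11 → queue [9, 3, 5, 12, 6, 11]
Visit 9 → queue [3, 5, 12, 6, 11]
Visit 3; enqueue 16 → queue [5, 12, 6, 11, 16]
Visit 5; enqueue 13 → queue [12, 6, 11, 16, 13]
Visit 12; enqueue 10 → queue [6, 11, 16, 13, 10]
Visit 6; enqueue 1 → queue [11, 16, 13, 10, 1]
Visit 11; enqueue 4 → queue [16, 13, 10, 1, 4]
Visit 16 → queue [13, 10, 1, 4]
Visit 13; enqueue 14 → queue [10, 1, 4, 14]
Visit 10 → queue [1, 4, 14]
Visit 1 → queue [4, 14]
Visit 4 → queue [14]
Visit 14 → queue []

15 -> 2 -> 7 -> 8 -> 9 -> 3 -> 5 -> 12 -> 6 -> 11 -> 16 -> 13 -> 10 -> 1 -> 4 -> 14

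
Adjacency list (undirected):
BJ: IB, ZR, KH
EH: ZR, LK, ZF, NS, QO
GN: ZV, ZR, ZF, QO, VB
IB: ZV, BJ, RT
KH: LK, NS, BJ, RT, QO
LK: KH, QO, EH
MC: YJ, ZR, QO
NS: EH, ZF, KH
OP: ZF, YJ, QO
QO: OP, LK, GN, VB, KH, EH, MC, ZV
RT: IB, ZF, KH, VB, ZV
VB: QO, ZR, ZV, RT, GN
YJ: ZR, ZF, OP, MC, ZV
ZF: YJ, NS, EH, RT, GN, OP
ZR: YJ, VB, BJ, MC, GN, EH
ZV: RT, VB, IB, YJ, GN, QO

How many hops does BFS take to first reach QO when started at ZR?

Level 0: ZR
Level 1: BJ, EH, GN, MC, VB, YJ
Level 2: IB, KH, LK, NS, OP, QO, RT, ZF, ZV
QO first appears at level 2.

2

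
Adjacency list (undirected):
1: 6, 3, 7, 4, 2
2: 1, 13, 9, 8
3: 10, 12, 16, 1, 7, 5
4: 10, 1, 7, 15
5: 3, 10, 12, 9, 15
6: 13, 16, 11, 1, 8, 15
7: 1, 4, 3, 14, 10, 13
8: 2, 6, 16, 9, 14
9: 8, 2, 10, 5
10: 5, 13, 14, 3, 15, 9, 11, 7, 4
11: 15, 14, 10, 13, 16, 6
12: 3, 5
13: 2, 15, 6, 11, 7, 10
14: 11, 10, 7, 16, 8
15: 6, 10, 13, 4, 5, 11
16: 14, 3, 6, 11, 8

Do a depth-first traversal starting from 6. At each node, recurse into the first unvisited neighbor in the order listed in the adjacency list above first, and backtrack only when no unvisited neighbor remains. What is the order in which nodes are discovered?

Visit 6
6 → 13
13 → 2
2 → 1
1 → 3
3 → 10
10 → 5
5 → 12
5 → 9
9 → 8
8 → 16
16 → 14
14 → 11
11 → 15
15 → 4
4 → 7

6 13 2 1 3 10 5 12 9 8 16 14 11 15 4 7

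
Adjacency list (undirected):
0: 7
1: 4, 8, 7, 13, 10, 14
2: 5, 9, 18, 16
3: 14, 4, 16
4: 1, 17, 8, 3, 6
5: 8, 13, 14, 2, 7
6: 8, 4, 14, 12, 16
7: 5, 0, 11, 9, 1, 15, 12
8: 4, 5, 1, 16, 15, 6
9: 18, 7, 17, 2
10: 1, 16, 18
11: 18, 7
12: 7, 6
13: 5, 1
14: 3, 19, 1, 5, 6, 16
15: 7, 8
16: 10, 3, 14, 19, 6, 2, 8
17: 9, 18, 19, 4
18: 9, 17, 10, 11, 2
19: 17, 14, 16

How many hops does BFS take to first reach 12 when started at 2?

Level 0: 2
Level 1: 5, 9, 16, 18
Level 2: 3, 6, 7, 8, 10, 11, 13, 14, 17, 19
Level 3: 0, 1, 4, 12, 15
12 first appears at level 3.

3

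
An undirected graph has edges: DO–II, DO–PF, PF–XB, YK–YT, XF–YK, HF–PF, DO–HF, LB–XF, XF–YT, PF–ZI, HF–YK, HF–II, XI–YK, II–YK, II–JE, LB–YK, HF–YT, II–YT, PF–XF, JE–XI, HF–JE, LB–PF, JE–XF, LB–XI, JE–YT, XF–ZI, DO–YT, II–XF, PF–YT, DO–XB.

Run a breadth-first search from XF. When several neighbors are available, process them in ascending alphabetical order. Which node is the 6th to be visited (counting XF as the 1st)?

Visit XF; enqueue II, JE, LB, PF, YK, YT, ZI → queue [II, JE, LB, PF, YK, YT, ZI]
Visit II; enqueue DO, HF → queue [JE, LB, PF, YK, YT, ZI, DO, HF]
Visit JE; enqueue XI → queue [LB, PF, YK, YT, ZI, DO, HF, XI]
Visit LB → queue [PF, YK, YT, ZI, DO, HF, XI]
Visit PF; enqueue XB → queue [YK, YT, ZI, DO, HF, XI, XB]
Visit YK → queue [YT, ZI, DO, HF, XI, XB]
Visit YT → queue [ZI, DO, HF, XI, XB]
Visit ZI → queue [DO, HF, XI, XB]
Visit DO → queue [HF, XI, XB]
Visit HF → queue [XI, XB]
Visit XI → queue [XB]
Visit XB → queue []

Visit order: XF, II, JE, LB, PF, YK, YT, ZI, DO, HF, XI, XB

YK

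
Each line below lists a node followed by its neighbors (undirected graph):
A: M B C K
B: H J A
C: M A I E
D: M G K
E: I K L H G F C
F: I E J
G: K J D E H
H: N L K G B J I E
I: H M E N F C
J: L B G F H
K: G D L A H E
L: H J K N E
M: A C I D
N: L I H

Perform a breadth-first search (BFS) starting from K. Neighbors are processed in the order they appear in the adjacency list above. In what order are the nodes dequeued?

Visit K; enqueue G, D, L, A, H, E → queue [G, D, L, A, H, E]
Visit G; enqueue J → queue [D, L, A, H, E, J]
Visit D; enqueue M → queue [L, A, H, E, J, M]
Visit L; enqueue N → queue [A, H, E, J, M, N]
Visit A; enqueue B, C → queue [H, E, J, M, N, B, C]
Visit H; enqueue I → queue [E, J, M, N, B, C, I]
Visit E; enqueue F → queue [J, M, N, B, C, I, F]
Visit J → queue [M, N, B, C, I, F]
Visit M → queue [N, B, C, I, F]
Visit N → queue [B, C, I, F]
Visit B → queue [C, I, F]
Visit C → queue [I, F]
Visit I → queue [F]
Visit F → queue []

K → G → D → L → A → H → E → J → M → N → B → C → I → F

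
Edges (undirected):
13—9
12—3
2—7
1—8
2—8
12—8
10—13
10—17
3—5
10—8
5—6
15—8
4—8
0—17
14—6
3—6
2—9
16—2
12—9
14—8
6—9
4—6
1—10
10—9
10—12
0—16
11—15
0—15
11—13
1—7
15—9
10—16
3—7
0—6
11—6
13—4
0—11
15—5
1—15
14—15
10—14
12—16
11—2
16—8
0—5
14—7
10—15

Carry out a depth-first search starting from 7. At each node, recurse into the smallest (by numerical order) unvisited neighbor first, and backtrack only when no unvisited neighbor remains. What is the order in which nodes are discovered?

7 -> 1 -> 8 -> 2 -> 9 -> 6 -> 0 -> 5 -> 3 -> 12 -> 10 -> 13 -> 4 -> 11 -> 15 -> 14 -> 16 -> 17

Visit 7
7 → 1
1 → 8
8 → 2
2 → 9
9 → 6
6 → 0
0 → 5
5 → 3
3 → 12
12 → 10
10 → 13
13 → 4
13 → 11
11 → 15
15 → 14
10 → 16
10 → 17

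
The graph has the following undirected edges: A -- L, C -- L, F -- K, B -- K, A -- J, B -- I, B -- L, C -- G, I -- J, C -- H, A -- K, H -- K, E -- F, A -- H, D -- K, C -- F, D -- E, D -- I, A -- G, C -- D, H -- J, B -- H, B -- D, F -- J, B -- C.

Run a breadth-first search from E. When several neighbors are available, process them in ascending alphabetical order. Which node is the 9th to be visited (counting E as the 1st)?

Visit E; enqueue D, F → queue [D, F]
Visit D; enqueue B, C, I, K → queue [F, B, C, I, K]
Visit F; enqueue J → queue [B, C, I, K, J]
Visit B; enqueue H, L → queue [C, I, K, J, H, L]
Visit C; enqueue G → queue [I, K, J, H, L, G]
Visit I → queue [K, J, H, L, G]
Visit K; enqueue A → queue [J, H, L, G, A]
Visit J → queue [H, L, G, A]
Visit H → queue [L, G, A]
Visit L → queue [G, A]
Visit G → queue [A]
Visit A → queue []

Visit order: E, D, F, B, C, I, K, J, H, L, G, A

H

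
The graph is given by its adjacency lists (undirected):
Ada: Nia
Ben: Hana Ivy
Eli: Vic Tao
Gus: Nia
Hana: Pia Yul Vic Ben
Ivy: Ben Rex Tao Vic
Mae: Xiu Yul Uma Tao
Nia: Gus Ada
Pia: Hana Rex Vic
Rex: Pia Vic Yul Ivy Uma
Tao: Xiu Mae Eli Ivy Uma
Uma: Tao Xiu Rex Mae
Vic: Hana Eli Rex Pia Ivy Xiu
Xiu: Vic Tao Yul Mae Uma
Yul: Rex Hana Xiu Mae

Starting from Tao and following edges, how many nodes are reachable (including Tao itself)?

12

BFS from Tao visits: Tao, Eli, Ivy, Mae, Uma, Xiu, Vic, Ben, Rex, Yul, Hana, Pia
Reachable nodes: 12 of 15 total.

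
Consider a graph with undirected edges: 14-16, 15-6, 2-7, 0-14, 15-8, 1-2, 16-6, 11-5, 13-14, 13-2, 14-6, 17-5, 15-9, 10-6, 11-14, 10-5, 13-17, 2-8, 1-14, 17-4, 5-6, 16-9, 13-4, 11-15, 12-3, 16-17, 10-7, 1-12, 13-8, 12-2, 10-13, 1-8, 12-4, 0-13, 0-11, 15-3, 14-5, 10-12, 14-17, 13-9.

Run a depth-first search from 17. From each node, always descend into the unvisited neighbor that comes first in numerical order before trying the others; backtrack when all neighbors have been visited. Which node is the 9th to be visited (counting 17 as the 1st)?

Visit 17
17 → 4
4 → 12
12 → 1
1 → 2
2 → 7
7 → 10
10 → 5
5 → 6
6 → 14
14 → 0
0 → 11
11 → 15
15 → 3
15 → 8
8 → 13
13 → 9
9 → 16

Visit order: 17, 4, 12, 1, 2, 7, 10, 5, 6, 14, 0, 11, 15, 3, 8, 13, 9, 16

6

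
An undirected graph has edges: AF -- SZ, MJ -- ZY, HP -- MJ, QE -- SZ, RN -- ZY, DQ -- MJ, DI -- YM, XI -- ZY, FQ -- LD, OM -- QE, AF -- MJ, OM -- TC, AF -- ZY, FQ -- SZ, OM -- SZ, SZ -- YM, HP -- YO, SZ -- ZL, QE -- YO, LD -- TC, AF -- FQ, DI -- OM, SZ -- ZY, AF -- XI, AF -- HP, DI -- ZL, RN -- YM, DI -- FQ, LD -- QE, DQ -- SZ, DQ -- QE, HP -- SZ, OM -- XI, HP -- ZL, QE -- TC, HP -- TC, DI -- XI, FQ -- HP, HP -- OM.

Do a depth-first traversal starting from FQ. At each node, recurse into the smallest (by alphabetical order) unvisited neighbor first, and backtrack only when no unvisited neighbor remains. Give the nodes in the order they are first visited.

Visit FQ
FQ → AF
AF → HP
HP → MJ
MJ → DQ
DQ → QE
QE → LD
LD → TC
TC → OM
OM → DI
DI → XI
XI → ZY
ZY → RN
RN → YM
YM → SZ
SZ → ZL
QE → YO

FQ -> AF -> HP -> MJ -> DQ -> QE -> LD -> TC -> OM -> DI -> XI -> ZY -> RN -> YM -> SZ -> ZL -> YO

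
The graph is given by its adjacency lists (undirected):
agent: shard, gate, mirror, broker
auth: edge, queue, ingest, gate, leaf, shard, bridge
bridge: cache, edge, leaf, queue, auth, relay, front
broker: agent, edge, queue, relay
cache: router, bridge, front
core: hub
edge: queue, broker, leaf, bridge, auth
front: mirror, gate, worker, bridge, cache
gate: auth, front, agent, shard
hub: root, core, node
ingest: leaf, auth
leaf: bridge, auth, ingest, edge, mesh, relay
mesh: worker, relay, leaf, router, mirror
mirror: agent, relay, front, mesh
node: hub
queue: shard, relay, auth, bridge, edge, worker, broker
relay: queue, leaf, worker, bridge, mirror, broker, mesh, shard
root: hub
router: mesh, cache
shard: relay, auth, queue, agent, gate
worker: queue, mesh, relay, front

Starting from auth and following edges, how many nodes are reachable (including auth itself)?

17

BFS from auth visits: auth, edge, queue, ingest, gate, leaf, shard, bridge, broker, relay, worker, front, agent, mesh, cache, mirror, router
Reachable nodes: 17 of 21 total.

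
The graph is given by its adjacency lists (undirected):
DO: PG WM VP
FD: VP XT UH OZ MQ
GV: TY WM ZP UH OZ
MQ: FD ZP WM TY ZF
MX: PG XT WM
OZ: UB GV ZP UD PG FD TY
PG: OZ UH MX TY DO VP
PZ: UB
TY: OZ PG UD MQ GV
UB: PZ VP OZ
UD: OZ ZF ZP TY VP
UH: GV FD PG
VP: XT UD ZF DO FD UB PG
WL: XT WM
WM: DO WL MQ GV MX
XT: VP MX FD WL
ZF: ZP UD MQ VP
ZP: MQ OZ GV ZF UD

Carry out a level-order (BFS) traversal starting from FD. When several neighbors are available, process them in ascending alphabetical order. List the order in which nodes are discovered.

Visit FD; enqueue MQ, OZ, UH, VP, XT → queue [MQ, OZ, UH, VP, XT]
Visit MQ; enqueue TY, WM, ZF, ZP → queue [OZ, UH, VP, XT, TY, WM, ZF, ZP]
Visit OZ; enqueue GV, PG, UB, UD → queue [UH, VP, XT, TY, WM, ZF, ZP, GV, PG, UB, UD]
Visit UH → queue [VP, XT, TY, WM, ZF, ZP, GV, PG, UB, UD]
Visit VP; enqueue DO → queue [XT, TY, WM, ZF, ZP, GV, PG, UB, UD, DO]
Visit XT; enqueue MX, WL → queue [TY, WM, ZF, ZP, GV, PG, UB, UD, DO, MX, WL]
Visit TY → queue [WM, ZF, ZP, GV, PG, UB, UD, DO, MX, WL]
Visit WM → queue [ZF, ZP, GV, PG, UB, UD, DO, MX, WL]
Visit ZF → queue [ZP, GV, PG, UB, UD, DO, MX, WL]
Visit ZP → queue [GV, PG, UB, UD, DO, MX, WL]
Visit GV → queue [PG, UB, UD, DO, MX, WL]
Visit PG → queue [UB, UD, DO, MX, WL]
Visit UB; enqueue PZ → queue [UD, DO, MX, WL, PZ]
Visit UD → queue [DO, MX, WL, PZ]
Visit DO → queue [MX, WL, PZ]
Visit MX → queue [WL, PZ]
Visit WL → queue [PZ]
Visit PZ → queue []

FD MQ OZ UH VP XT TY WM ZF ZP GV PG UB UD DO MX WL PZ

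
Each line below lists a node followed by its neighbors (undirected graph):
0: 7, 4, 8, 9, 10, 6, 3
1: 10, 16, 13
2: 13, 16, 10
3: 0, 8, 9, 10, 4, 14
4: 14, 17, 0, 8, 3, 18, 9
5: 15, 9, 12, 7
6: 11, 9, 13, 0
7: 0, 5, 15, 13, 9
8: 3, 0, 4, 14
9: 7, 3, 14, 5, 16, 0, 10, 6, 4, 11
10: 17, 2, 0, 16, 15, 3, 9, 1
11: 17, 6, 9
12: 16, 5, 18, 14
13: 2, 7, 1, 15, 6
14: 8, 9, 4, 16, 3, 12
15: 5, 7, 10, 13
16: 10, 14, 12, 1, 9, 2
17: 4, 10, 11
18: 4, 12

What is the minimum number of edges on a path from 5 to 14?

2

Level 0: 5
Level 1: 7, 9, 12, 15
Level 2: 0, 3, 4, 6, 10, 11, 13, 14, 16, 18
Level 3: 1, 2, 8, 17
14 first appears at level 2.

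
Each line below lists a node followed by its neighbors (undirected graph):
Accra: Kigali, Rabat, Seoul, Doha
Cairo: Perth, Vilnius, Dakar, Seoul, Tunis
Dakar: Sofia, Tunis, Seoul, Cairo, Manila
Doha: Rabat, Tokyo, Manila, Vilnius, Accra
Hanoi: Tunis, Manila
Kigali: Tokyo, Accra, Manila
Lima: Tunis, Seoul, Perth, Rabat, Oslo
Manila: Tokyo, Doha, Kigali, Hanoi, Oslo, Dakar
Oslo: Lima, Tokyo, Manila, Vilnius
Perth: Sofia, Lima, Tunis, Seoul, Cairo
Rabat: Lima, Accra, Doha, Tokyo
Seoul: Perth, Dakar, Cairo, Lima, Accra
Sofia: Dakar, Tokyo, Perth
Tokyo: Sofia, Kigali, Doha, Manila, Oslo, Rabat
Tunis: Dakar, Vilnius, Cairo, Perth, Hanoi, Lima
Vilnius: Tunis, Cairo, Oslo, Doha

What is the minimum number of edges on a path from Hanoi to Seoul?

Level 0: Hanoi
Level 1: Manila, Tunis
Level 2: Cairo, Dakar, Doha, Kigali, Lima, Oslo, Perth, Tokyo, Vilnius
Level 3: Accra, Rabat, Seoul, Sofia
Seoul first appears at level 3.

3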